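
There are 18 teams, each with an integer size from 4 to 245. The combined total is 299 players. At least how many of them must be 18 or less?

3

Each value above 18 is at least 19, contributing at least 19 − 4 = 15 above the floor 4.
The sum exceeds the floor total 72 by 227, so at most ⌊227/15⌋ = 15 exceed 18, and at least 3 are ≤ 18.
Exactly 3 works: 3 values at 4 and 15 at 19 total 297; raise one of the low values by 2 (still ≤ 18) to hit 299.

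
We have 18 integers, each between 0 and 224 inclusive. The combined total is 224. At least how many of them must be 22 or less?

Each value above 22 is at least 23, contributing at least 23 − 0 = 23 above the floor 0.
The sum exceeds the floor total 0 by 224, so at most ⌊224/23⌋ = 9 exceed 22, and at least 9 are ≤ 22.
Exactly 9 works: 9 values at 0 and 9 at 23 total 207; raise one of the low values by 17 (still ≤ 22) to hit 224.

9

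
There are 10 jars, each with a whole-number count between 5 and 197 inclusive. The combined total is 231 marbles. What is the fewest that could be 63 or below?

If only k of them are at most 63, the other 10 − k are at least 64, so the total is at least (10 − k)·64 + k·5.
This is ≤ 231, so (10 − k)·64 + 5k ≤ 231, which gives k ≥ 7.
Exactly 7 works: 7 values at 5 and 3 at 64 total 227; raise one of the low values by 4 (still ≤ 63) to hit 231.

7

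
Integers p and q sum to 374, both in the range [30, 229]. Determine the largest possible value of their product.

34969

pq = p(374 − p) is maximized when p is as near 374/2 as the bounds allow.
Taking p = 187 and q = 187 (both in [30, 229]) gives pq = 34969.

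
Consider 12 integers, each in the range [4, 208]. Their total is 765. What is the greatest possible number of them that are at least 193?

If k of the values are ≥ 193, the total is ≥ 193k + 4(12 − k).
Setting 193k + 4(12 − k) ≤ 765 gives 189k ≤ 717, so k ≤ 3.
k = 3 is achieved by 3 values at 193 and 9 at 4, total 615; add 150 to one value (staying below 193) to reach 765.

3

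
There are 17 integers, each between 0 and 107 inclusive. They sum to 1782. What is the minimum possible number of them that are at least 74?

16

Each value short of 74 is at most 73, costing at least 107 − 73 = 34 against the maximum total of 1819.
We can afford to lose at most 1819 − 1782 = 37, so at most ⌊37/34⌋ = 1 fall short, and at least 16 are ≥ 74.
Exactly 16 works: 16 values at 107 and 1 at 73 total 1785; lower one of the high values by 3 (still ≥ 74) to hit 1782.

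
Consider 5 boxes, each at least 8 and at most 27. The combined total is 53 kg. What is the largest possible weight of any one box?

21

Maximizing one value means minimizing the remaining 4.
The other 4 contribute at least 4 × 8 = 32, leaving at most 53 − 32 = 21.
Since 21 ≤ 27, this is achievable: one at 21 and 4 at 8.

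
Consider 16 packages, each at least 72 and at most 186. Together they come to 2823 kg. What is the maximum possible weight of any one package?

To make one package as large as possible, make the other 15 as small as possible.
The other 15 contribute at least 15 × 72 = 1080, leaving at most 2823 − 1080 = 1743.
But each package is capped at 186, so the maximum is 186.
Achievable: one at 186 and the other 15 totalling 2637, which fits since 15 × 72 ≤ 2637 ≤ 15 × 186.

186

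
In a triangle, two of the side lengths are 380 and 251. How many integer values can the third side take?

501

The triangle inequality gives |380 − 251| < c < 380 + 251, i.e. 129 < c < 631.
So c can be any integer from 130 to 630: 501 values.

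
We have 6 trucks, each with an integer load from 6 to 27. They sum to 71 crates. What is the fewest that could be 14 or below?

Each value above 14 is at least 15, contributing at least 15 − 6 = 9 above the floor 6.
The sum exceeds the floor total 36 by 35, so at most ⌊35/9⌋ = 3 exceed 14, and at least 3 are ≤ 14.
Exactly 3 works: 3 values at 6 and 3 at 15 total 63; raise one of the low values by 8 (still ≤ 14) to hit 71.

3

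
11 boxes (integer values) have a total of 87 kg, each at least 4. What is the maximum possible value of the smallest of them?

7

If every one of the 11 were at least 8, the total would be at least 11 × 8 = 88 > 87.
Equality holds with 1 value of 7 and 10 values of 8.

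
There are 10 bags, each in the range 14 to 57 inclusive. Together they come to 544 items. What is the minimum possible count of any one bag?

Minimizing one value means maximizing the remaining 9.
The other 9 contribute at most 9 × 57 = 513, leaving at least 544 − 513 = 31.
Since 31 ≥ 14, this is achievable: one at 31 and 9 at 57.

31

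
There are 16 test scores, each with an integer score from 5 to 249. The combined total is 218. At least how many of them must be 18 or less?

7

If only k of them are at most 18, the other 16 − k are at least 19, so the total is at least (16 − k)·19 + k·5.
This is ≤ 218, so (16 − k)·19 + 5k ≤ 218, which gives k ≥ 7.
Exactly 7 works: 7 values at 5 and 9 at 19 total 206; raise one of the low values by 12 (still ≤ 18) to hit 218.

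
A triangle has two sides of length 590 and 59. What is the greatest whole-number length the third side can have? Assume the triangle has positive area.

648

The third side must be less than 590 + 59 = 649.
The largest integer below 649 is 648.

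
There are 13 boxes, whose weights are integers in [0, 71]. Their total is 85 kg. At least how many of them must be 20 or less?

Each value above 20 is at least 21, contributing at least 21 − 0 = 21 above the floor 0.
The sum exceeds the floor total 0 by 85, so at most ⌊85/21⌋ = 4 exceed 20, and at least 9 are ≤ 20.
Exactly 9 works: 9 values at 0 and 4 at 21 total 84; raise one of the low values by 1 (still ≤ 20) to hit 85.

9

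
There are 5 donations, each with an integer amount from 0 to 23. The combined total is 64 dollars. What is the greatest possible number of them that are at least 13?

4

If k of the values are ≥ 13, the total is ≥ 13k + 0(5 − k).
Setting 13k + 0(5 − k) ≤ 64 gives 13k ≤ 64, so k ≤ 4.
k = 4 is achieved by 4 values at 13 and 1 at 0, total 52; add 12 to one value (staying below 13) to reach 64.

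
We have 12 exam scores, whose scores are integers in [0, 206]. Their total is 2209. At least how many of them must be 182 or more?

Each value short of 182 is at most 181, costing at least 206 − 181 = 25 against the maximum total of 2472.
We can afford to lose at most 2472 − 2209 = 263, so at most ⌊263/25⌋ = 10 fall short, and at least 2 are ≥ 182.
Exactly 2 works: 2 values at 206 and 10 at 181 total 2222; lower one of the high values by 13 (still ≥ 182) to hit 2209.

2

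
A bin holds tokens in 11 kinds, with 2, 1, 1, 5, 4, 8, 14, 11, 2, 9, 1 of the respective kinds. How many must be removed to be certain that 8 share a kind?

45

In the worst case you take as many as possible of each kind without reaching 8: 2 + 1 + 1 + 5 + 4 + 7 + 7 + 7 + 2 + 7 + 1 = 44.
The next one must give 8 of some kind, so 44 + 1 = 45.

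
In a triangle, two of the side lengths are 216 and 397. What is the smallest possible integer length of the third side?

182

The third side must exceed |216 − 397| = 181.
The smallest integer above 181 is 182.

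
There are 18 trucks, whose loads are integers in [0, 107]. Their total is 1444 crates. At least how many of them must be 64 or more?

8

If only k of them are at least 64, the other 18 − k are at most 63, so the total is at most k·107 + (18 − k)·63.
This must reach 1444, so k·107 + (18 − k)·63 ≥ 1444, giving k ≥ 8.
Exactly 8 works: 8 values at 107 and 10 at 63 total 1486; lower one of the high values by 42 (still ≥ 64) to hit 1444.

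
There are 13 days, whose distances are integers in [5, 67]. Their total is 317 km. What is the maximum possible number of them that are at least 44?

If k of the values are ≥ 44, the total is ≥ 44k + 5(13 − k).
Setting 44k + 5(13 − k) ≤ 317 gives 39k ≤ 252, so k ≤ 6.
k = 6 is achieved by 6 values at 44 and 7 at 5, total 299; add 18 to one value (staying below 44) to reach 317.

6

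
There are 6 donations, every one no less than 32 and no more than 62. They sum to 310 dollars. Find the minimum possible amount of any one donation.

To make one donation as small as possible, make the other 5 as large as possible.
The other 5 can take up 5 × 62 = 310 ≥ 310 − 32, so one donation can sit at its floor of 32.
Achievable: one at 32 and the other 5 totalling 278, which fits since 5 × 32 ≤ 278 ≤ 5 × 62.

32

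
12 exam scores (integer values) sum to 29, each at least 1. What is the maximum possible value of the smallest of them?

2

If every one of the 12 were at least 3, the total would be at least 12 × 3 = 36 > 29.
Equality holds with 7 values of 2 and 5 values of 3.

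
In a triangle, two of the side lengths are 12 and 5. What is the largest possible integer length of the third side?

The third side must be less than 12 + 5 = 17.
The largest integer below 17 is 16.

16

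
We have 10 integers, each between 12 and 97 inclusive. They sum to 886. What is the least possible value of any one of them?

13

To make one integer as small as possible, make the other 9 as large as possible.
The other 9 contribute at most 9 × 97 = 873, leaving at least 886 − 873 = 13.
Since 13 ≥ 12, this is achievable: one at 13 and 9 at 97.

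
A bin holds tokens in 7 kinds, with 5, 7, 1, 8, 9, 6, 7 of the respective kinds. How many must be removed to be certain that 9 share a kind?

43

In the worst case you take as many as possible of each kind without reaching 9: 5 + 7 + 1 + 8 + 8 + 6 + 7 = 42.
The next one must give 9 of some kind, so 42 + 1 = 43.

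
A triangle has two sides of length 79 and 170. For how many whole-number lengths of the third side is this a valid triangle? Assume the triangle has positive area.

157

The triangle inequality gives |79 − 170| < c < 79 + 170, i.e. 91 < c < 249.
So c can be any integer from 92 to 248: 157 values.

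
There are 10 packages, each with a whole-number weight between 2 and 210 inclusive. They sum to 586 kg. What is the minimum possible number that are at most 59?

1

If only k of them are at most 59, the other 10 − k are at least 60, so the total is at least (10 − k)·60 + k·2.
This is ≤ 586, so (10 − k)·60 + 2k ≤ 586, which gives k ≥ 1.
Exactly 1 works: 1 value at 2 and 9 at 60 total 542; raise one of the low values by 44 (still ≤ 59) to hit 586.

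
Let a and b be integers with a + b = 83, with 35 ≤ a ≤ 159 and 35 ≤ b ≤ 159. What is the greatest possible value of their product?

For a fixed sum, the product ab is largest when a and b are as close as possible.
Taking a = 41 and b = 42 (both in [35, 159]) gives ab = 1722.

1722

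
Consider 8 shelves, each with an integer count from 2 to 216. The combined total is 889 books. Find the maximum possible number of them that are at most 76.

Suppose k of them are at most 76. Those contribute at most 76 each and the rest at most 216 each.
So the total is at most 76k + 216(8 − k) = 1728 − 140k. This must still be ≥ 889, so k ≤ 5.
k = 5 is achieved by 5 values at 76 and 3 at 216, total 1028; lower one of the 216's by 139 (still > 76) to reach 889.

5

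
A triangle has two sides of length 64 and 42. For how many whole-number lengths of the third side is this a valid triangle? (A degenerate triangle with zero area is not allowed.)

The triangle inequality gives |64 − 42| < c < 64 + 42, i.e. 22 < c < 106.
So c can be any integer from 23 to 105: 83 values.

83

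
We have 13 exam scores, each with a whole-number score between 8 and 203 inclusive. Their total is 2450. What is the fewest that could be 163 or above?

9

If only k of them are at least 163, the other 13 − k are at most 162, so the total is at most k·203 + (13 − k)·162.
This must reach 2450, so k·203 + (13 − k)·162 ≥ 2450, giving k ≥ 9.
Exactly 9 works: 9 values at 203 and 4 at 162 total 2475; lower one of the high values by 25 (still ≥ 163) to hit 2450.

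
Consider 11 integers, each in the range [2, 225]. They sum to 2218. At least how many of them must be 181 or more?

6

Each value short of 181 is at most 180, costing at least 225 − 180 = 45 against the maximum total of 2475.
We can afford to lose at most 2475 − 2218 = 257, so at most ⌊257/45⌋ = 5 fall short, and at least 6 are ≥ 181.
Exactly 6 works: 6 values at 225 and 5 at 180 total 2250; lower one of the high values by 32 (still ≥ 181) to hit 2218.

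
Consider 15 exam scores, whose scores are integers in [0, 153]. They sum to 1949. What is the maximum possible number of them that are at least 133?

14

If k of the values are ≥ 133, the total is ≥ 133k + 0(15 − k).
Setting 133k + 0(15 − k) ≤ 1949 gives 133k ≤ 1949, so k ≤ 14.
k = 14 is achieved by 14 values at 133 and 1 at 0, total 1862; add 87 to one value (staying below 133) to reach 1949.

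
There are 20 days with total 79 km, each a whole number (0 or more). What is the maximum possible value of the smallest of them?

If every one of the 20 were at least 4, the total would be at least 20 × 4 = 80 > 79.
Achievable: 1 of them at 3 and 19 at 4 total 79.

3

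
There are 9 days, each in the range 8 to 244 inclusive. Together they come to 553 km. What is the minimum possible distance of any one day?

To make one day as small as possible, make the other 8 as large as possible.
The other 8 can take up 8 × 244 = 1952 ≥ 553 − 8, so one day can sit at its floor of 8.
Achievable: one at 8 and the other 8 totalling 545, which fits since 8 × 8 ≤ 545 ≤ 8 × 244.

8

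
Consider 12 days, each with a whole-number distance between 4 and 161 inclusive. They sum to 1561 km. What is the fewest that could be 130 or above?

Suppose at most 12 − j of them reach 130; then j values are ≤ 129 and the rest ≤ 161.
The total is then ≤ 129·j + 161·(12 − j) = 1932 − 32j. For this to be ≥ 1561 we need j ≤ 11, so at least 12 − 11 = 1 must reach 130.
Exactly 1 works: 1 value at 161 and 11 at 129 total 1580; lower one of the high values by 19 (still ≥ 130) to hit 1561.

1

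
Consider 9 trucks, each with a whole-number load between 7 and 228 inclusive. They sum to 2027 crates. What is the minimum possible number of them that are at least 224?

Each value short of 224 is at most 223, costing at least 228 − 223 = 5 against the maximum total of 2052.
We can afford to lose at most 2052 − 2027 = 25, so at most ⌊25/5⌋ = 5 fall short, and at least 4 are ≥ 224.
Exactly 4 works: 4 values at 228 and 5 at 223 total 2027.

4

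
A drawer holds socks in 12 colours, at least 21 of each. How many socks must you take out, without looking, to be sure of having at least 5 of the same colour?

In the worst case you draw 4 of each of the 12 colours: 12 × 4 = 48.
One more forces 5 of some colour, so 48 + 1 = 49.

49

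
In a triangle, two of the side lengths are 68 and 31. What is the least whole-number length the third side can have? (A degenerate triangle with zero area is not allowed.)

38

The third side must exceed |68 − 31| = 37.
The smallest integer above 37 is 38.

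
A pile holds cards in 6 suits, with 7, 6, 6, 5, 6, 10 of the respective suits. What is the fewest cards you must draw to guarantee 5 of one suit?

In the worst case you take as many as possible of each suit without reaching 5: 4 + 4 + 4 + 4 + 4 + 4 = 24.
The next one must give 5 of some suit, so 24 + 1 = 25.

25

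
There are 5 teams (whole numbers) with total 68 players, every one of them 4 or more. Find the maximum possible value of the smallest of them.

The 5 values sum to 68, so their minimum is at most ⌊68/5⌋ = 13.
Equality holds with 2 values of 13 and 3 values of 14.

13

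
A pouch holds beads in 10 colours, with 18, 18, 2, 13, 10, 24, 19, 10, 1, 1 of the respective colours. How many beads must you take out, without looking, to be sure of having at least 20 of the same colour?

In the worst case you take as many as possible of each colour without reaching 20: 18 + 18 + 2 + 13 + 10 + 19 + 19 + 10 + 1 + 1 = 111.
The next one must give 20 of some colour, so 111 + 1 = 112.

112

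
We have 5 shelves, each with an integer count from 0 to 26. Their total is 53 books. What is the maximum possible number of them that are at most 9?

Suppose k of them are at most 9. Those contribute at most 9 each and the rest at most 26 each.
So the total is at most 9k + 26(5 − k) = 130 − 17k. This must still be ≥ 53, so k ≤ 4.
k = 4 is achieved by 4 values at 9 and 1 at 26, total 62; lower one of the 26's by 9 (still > 9) to reach 53.

4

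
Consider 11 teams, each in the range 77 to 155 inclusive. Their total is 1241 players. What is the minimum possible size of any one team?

Minimizing one value means maximizing the remaining 10.
The other 10 can take up 10 × 155 = 1550 ≥ 1241 − 77, so one team can sit at its floor of 77.
Achievable: one at 77 and the other 10 totalling 1164, which fits since 10 × 77 ≤ 1164 ≤ 10 × 155.

77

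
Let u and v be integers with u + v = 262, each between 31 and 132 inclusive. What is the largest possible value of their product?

17161

For a fixed sum, the product uv is largest when u and v are as close as possible.
Taking u = 131 and v = 131 (both in [31, 132]) gives uv = 17161.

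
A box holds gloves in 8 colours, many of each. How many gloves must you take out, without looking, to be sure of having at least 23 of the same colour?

In the worst case you draw 22 of each of the 8 colours: 8 × 22 = 176.
One more forces 23 of some colour, so 176 + 1 = 177.

177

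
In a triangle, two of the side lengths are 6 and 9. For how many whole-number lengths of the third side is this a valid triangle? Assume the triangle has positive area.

11

The triangle inequality gives |6 − 9| < c < 6 + 9, i.e. 3 < c < 15.
So c can be any integer from 4 to 14: 11 values.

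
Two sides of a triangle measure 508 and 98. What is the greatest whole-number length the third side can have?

605

The third side must be less than 508 + 98 = 606.
The largest integer below 606 is 605.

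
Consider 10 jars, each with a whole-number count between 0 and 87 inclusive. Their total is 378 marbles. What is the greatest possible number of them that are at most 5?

6

Each value at 5 or below falls at least 87 − 5 = 82 short of the ceiling 87.
The ceiling total is 10 × 87 = 870, and we need 378, so at most ⌊(870 − 378)/82⌋ = 6 can be that low.
k = 6 is achieved by 6 values at 5 and 4 at 87, total 378.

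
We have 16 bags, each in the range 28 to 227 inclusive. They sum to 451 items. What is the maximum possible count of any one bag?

Maximizing one value means minimizing the remaining 15.
The other 15 contribute at least 15 × 28 = 420, leaving at most 451 − 420 = 31.
Since 31 ≤ 227, this is achievable: one at 31 and 15 at 28.

31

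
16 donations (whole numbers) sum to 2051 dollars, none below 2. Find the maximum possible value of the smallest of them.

The 16 values sum to 2051, so their minimum is at most ⌊2051/16⌋ = 128.
Achievable: 13 of them at 128 and 3 at 129 total 2051.

128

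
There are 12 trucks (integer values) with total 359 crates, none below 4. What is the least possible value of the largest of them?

30

If every one of the 12 were at most 29, the total would be at most 12 × 29 = 348 < 359.
Achievable: 11 of them at 30 and 1 at 29 total 359.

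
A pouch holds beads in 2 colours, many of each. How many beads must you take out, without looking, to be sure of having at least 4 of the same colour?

7

In the worst case you draw 3 of each of the 2 colours: 2 × 3 = 6.
One more forces 4 of some colour, so 6 + 1 = 7.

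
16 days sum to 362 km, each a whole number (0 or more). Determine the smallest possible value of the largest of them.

If every one of the 16 were at most 22, the total would be at most 16 × 22 = 352 < 362.
Taking 6 copies of 22 and 10 copies of 23 gives exactly 362, so 23 is attained.

23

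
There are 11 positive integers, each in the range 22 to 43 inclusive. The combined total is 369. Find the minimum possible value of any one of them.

To make one integer as small as possible, make the other 10 as large as possible.
The other 10 can take up 10 × 43 = 430 ≥ 369 − 22, so one integer can sit at its floor of 22.
Achievable: one at 22 and the other 10 totalling 347, which fits since 10 × 22 ≤ 347 ≤ 10 × 43.

22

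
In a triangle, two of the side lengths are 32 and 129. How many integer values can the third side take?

63

The triangle inequality gives |32 − 129| < c < 32 + 129, i.e. 97 < c < 161.
So c can be any integer from 98 to 160: 63 values.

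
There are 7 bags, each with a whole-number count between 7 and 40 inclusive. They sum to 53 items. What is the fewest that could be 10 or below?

If only k of them are at most 10, the other 7 − k are at least 11, so the total is at least (7 − k)·11 + k·7.
This is ≤ 53, so (7 − k)·11 + 7k ≤ 53, which gives k ≥ 6.
Exactly 6 works: 6 values at 7 and 1 at 11 total 53.

6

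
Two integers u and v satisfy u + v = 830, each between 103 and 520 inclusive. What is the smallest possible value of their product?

uv = u(830 − u) is concave in u, so over [310, 520] it is minimized at an endpoint.
The extreme feasible split is u = 310, v = 520, giving uv = 161200.

161200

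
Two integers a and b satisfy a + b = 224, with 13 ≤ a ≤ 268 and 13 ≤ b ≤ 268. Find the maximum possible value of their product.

With a + b fixed, ab peaks when the two are closest together.
Taking a = 112 and b = 112 (both in [13, 268]) gives ab = 12544.

12544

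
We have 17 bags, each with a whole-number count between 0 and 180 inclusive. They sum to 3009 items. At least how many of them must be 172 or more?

Each value short of 172 is at most 171, costing at least 180 − 171 = 9 against the maximum total of 3060.
We can afford to lose at most 3060 − 3009 = 51, so at most ⌊51/9⌋ = 5 fall short, and at least 12 are ≥ 172.
Exactly 12 works: 12 values at 180 and 5 at 171 total 3015; lower one of the high values by 6 (still ≥ 172) to hit 3009.

12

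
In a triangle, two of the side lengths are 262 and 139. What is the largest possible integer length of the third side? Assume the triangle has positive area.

400

The third side must be less than 262 + 139 = 401.
The largest integer below 401 is 400.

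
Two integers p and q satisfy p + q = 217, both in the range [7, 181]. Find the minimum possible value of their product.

6516

For a fixed sum, pq is smallest when p and q are as far apart as possible.
The extreme feasible split is p = 36, q = 181, giving pq = 6516.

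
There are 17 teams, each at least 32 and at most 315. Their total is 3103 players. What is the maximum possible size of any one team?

To make one team as large as possible, make the other 16 as small as possible.
The other 16 contribute at least 16 × 32 = 512, leaving at most 3103 − 512 = 2591.
But each team is capped at 315, so the maximum is 315.
Achievable: one at 315 and the other 16 totalling 2788, which fits since 16 × 32 ≤ 2788 ≤ 16 × 315.

315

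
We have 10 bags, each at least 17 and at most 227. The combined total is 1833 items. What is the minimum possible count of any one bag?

Minimizing one value means maximizing the remaining 9.
The other 9 can take up 9 × 227 = 2043 ≥ 1833 − 17, so one bag can sit at its floor of 17.
Achievable: one at 17 and the other 9 totalling 1816, which fits since 9 × 17 ≤ 1816 ≤ 9 × 227.

17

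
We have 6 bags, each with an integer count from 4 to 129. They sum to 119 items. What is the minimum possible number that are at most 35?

Each value above 35 is at least 36, contributing at least 36 − 4 = 32 above the floor 4.
The sum exceeds the floor total 24 by 95, so at most ⌊95/32⌋ = 2 exceed 35, and at least 4 are ≤ 35.
Exactly 4 works: 4 values at 4 and 2 at 36 total 88; raise one of the low values by 31 (still ≤ 35) to hit 119.

4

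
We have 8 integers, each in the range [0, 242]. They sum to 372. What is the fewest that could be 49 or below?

1

Each value above 49 is at least 50, contributing at least 50 − 0 = 50 above the floor 0.
The sum exceeds the floor total 0 by 372, so at most ⌊372/50⌋ = 7 exceed 49, and at least 1 are ≤ 49.
Exactly 1 works: 1 value at 0 and 7 at 50 total 350; raise one of the low values by 22 (still ≤ 49) to hit 372.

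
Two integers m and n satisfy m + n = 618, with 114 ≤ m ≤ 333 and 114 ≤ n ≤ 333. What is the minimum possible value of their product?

94905

mn = m(618 − m) is concave in m, so over [285, 333] it is minimized at an endpoint.
At the endpoint m = 285, n = 618 − 285 = 333, so mn = 285 × 333 = 94905.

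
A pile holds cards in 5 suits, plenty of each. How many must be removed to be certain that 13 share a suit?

In the worst case you draw 12 of each of the 5 suits: 5 × 12 = 60.
One more forces 13 of some suit, so 60 + 1 = 61.

61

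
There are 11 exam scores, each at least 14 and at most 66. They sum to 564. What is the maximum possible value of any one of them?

To make one score as large as possible, make the other 10 as small as possible.
The other 10 contribute at least 10 × 14 = 140, leaving at most 564 − 140 = 424.
But each score is capped at 66, so the maximum is 66.
Achievable: one at 66 and the other 10 totalling 498, which fits since 10 × 14 ≤ 498 ≤ 10 × 66.

66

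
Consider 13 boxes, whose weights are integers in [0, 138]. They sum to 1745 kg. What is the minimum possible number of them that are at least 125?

If only k of them are at least 125, the other 13 − k are at most 124, so the total is at most k·138 + (13 − k)·124.
This must reach 1745, so k·138 + (13 − k)·124 ≥ 1745, giving k ≥ 10.
Exactly 10 works: 10 values at 138 and 3 at 124 total 1752; lower one of the high values by 7 (still ≥ 125) to hit 1745.

10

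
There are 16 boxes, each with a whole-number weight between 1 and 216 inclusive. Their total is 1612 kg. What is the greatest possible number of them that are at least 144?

11

Suppose k of them are at least 144. Those contribute at least 144 each and the other 16 − k at least 1 each.
So the total is at least 144k + 1(16 − k) = 16 + 143k. This must be ≤ 1612, giving k ≤ 11.
k = 11 is achieved by 11 values at 144 and 5 at 1, total 1589; add 23 to one value (staying below 144) to reach 1612.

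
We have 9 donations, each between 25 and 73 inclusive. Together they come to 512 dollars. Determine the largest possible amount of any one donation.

73

Maximizing one value means minimizing the remaining 8.
The other 8 contribute at least 8 × 25 = 200, leaving at most 512 − 200 = 312.
But each donation is capped at 73, so the maximum is 73.
Achievable: one at 73 and the other 8 totalling 439, which fits since 8 × 25 ≤ 439 ≤ 8 × 73.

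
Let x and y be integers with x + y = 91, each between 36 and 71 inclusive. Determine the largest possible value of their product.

2070

With x + y fixed, xy peaks when the two are closest together.
Taking x = 45 and y = 46 (both in [36, 71]) gives xy = 2070.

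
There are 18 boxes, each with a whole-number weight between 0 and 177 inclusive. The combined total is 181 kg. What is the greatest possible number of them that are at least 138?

1

If k of the values are ≥ 138, the total is ≥ 138k + 0(18 − k).
Setting 138k + 0(18 − k) ≤ 181 gives 138k ≤ 181, so k ≤ 1.
k = 1 is achieved by 1 value at 138 and 17 at 0, total 138; add 43 to one value (staying below 138) to reach 181.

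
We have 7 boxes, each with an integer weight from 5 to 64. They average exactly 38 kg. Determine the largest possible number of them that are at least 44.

5

The total is 7 × 38 = 266.
If k of the values are ≥ 44, the total is ≥ 44k + 5(7 − k).
Setting 44k + 5(7 − k) ≤ 266 gives 39k ≤ 231, so k ≤ 5.
k = 5 is achieved by 5 values at 44 and 2 at 5, total 230; add 36 to one value (staying below 44) to reach 266.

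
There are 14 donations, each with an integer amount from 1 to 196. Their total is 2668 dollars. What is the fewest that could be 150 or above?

If only k of them are at least 150, the other 14 − k are at most 149, so the total is at most k·196 + (14 − k)·149.
This must reach 2668, so k·196 + (14 − k)·149 ≥ 2668, giving k ≥ 13.
Exactly 13 works: 13 values at 196 and 1 at 149 total 2697; lower one of the high values by 29 (still ≥ 150) to hit 2668.

13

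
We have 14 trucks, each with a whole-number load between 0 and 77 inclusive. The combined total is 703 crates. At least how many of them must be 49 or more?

Each value short of 49 is at most 48, costing at least 77 − 48 = 29 against the maximum total of 1078.
We can afford to lose at most 1078 − 703 = 375, so at most ⌊375/29⌋ = 12 fall short, and at least 2 are ≥ 49.
Exactly 2 works: 2 values at 77 and 12 at 48 total 730; lower one of the high values by 27 (still ≥ 49) to hit 703.

2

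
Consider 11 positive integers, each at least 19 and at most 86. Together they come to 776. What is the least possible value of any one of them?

To make one integer as small as possible, make the other 10 as large as possible.
The other 10 can take up 10 × 86 = 860 ≥ 776 − 19, so one integer can sit at its floor of 19.
Achievable: one at 19 and the other 10 totalling 757, which fits since 10 × 19 ≤ 757 ≤ 10 × 86.

19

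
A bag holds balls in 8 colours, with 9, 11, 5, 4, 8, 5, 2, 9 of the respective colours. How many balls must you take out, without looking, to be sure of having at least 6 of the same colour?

37

In the worst case you take as many as possible of each colour without reaching 6: 5 + 5 + 5 + 4 + 5 + 5 + 2 + 5 = 36.
The next one must give 6 of some colour, so 36 + 1 = 37.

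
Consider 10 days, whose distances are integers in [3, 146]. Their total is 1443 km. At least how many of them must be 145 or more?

2

If only k of them are at least 145, the other 10 − k are at most 144, so the total is at most k·146 + (10 − k)·144.
This must reach 1443, so k·146 + (10 − k)·144 ≥ 1443, giving k ≥ 2.
Exactly 2 works: 2 values at 146 and 8 at 144 total 1444; lower one of the high values by 1 (still ≥ 145) to hit 1443.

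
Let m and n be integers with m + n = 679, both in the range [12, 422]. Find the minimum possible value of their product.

108454

mn = m(679 − m) is concave in m, so over [257, 422] it is minimized at an endpoint.
The extreme feasible split is m = 257, n = 422, giving mn = 108454.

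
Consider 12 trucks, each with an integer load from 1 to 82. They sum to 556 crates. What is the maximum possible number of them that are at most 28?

7

Suppose k of them are at most 28. Those contribute at most 28 each and the rest at most 82 each.
So the total is at most 28k + 82(12 − k) = 984 − 54k. This must still be ≥ 556, so k ≤ 7.
k = 7 is achieved by 7 values at 28 and 5 at 82, total 606; lower one of the 82's by 50 (still > 28) to reach 556.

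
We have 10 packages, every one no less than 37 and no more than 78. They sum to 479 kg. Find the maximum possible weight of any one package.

To make one package as large as possible, make the other 9 as small as possible.
The other 9 contribute at least 9 × 37 = 333, leaving at most 479 − 333 = 146.
But each package is capped at 78, so the maximum is 78.
Achievable: one at 78 and the other 9 totalling 401, which fits since 9 × 37 ≤ 401 ≤ 9 × 78.

78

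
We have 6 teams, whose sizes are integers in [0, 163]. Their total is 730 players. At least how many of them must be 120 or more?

1

Each value short of 120 is at most 119, costing at least 163 − 119 = 44 against the maximum total of 978.
We can afford to lose at most 978 − 730 = 248, so at most ⌊248/44⌋ = 5 fall short, and at least 1 are ≥ 120.
Exactly 1 works: 1 value at 163 and 5 at 119 total 758; lower one of the high values by 28 (still ≥ 120) to hit 730.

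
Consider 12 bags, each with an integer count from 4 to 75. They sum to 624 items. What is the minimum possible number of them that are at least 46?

3

Each value short of 46 is at most 45, costing at least 75 − 45 = 30 against the maximum total of 900.
We can afford to lose at most 900 − 624 = 276, so at most ⌊276/30⌋ = 9 fall short, and at least 3 are ≥ 46.
Exactly 3 works: 3 values at 75 and 9 at 45 total 630; lower one of the high values by 6 (still ≥ 46) to hit 624.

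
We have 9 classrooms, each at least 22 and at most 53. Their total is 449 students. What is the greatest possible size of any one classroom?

53

Maximizing one value means minimizing the remaining 8.
The other 8 contribute at least 8 × 22 = 176, leaving at most 449 − 176 = 273.
But each classroom is capped at 53, so the maximum is 53.
Achievable: one at 53 and the other 8 totalling 396, which fits since 8 × 22 ≤ 396 ≤ 8 × 53.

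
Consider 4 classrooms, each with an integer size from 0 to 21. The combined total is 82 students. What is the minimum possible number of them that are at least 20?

3

Each value short of 20 is at most 19, costing at least 21 − 19 = 2 against the maximum total of 84.
We can afford to lose at most 84 − 82 = 2, so at most ⌊2/2⌋ = 1 fall short, and at least 3 are ≥ 20.
Exactly 3 works: 3 values at 21 and 1 at 19 total 82.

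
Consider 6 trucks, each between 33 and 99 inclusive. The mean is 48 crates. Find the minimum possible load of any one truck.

33

To make one truck as small as possible, make the other 5 as large as possible.
The total is 6 × 48 = 288.
The other 5 can take up 5 × 99 = 495 ≥ 288 − 33, so one truck can sit at its floor of 33.
Achievable: one at 33 and the other 5 totalling 255, which fits since 5 × 33 ≤ 255 ≤ 5 × 99.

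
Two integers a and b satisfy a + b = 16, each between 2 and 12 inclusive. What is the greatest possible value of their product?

For a fixed sum, the product ab is largest when a and b are as close as possible.
Taking a = 8 and b = 8 (both in [2, 12]) gives ab = 64.

64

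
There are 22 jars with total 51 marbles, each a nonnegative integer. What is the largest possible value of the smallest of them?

2

The 22 values sum to 51, so their minimum is at most ⌊51/22⌋ = 2.
Taking 15 copies of 2 and 7 copies of 3 gives exactly 51, so 2 is attained.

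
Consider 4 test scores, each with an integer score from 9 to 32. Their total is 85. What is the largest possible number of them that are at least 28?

2

Suppose k of them are at least 28. Those contribute at least 28 each and the other 4 − k at least 9 each.
So the total is at least 28k + 9(4 − k) = 36 + 19k. This must be ≤ 85, giving k ≤ 2.
k = 2 is achieved by 2 values at 28 and 2 at 9, total 74; add 11 to one value (staying below 28) to reach 85.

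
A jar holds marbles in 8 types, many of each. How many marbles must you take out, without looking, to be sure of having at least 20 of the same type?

153

You could draw 19 of every type without reaching 20 of any — 152 in all.
One more forces 20 of some type, so 152 + 1 = 153.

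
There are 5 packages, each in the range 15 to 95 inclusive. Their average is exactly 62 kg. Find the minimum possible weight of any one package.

Minimizing one value means maximizing the remaining 4.
The total is 5 × 62 = 310.
The other 4 can take up 4 × 95 = 380 ≥ 310 − 15, so one package can sit at its floor of 15.
Achievable: one at 15 and the other 4 totalling 295, which fits since 4 × 15 ≤ 295 ≤ 4 × 95.

15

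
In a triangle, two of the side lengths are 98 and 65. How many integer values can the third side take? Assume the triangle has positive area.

129

The triangle inequality gives |98 − 65| < c < 98 + 65, i.e. 33 < c < 163.
So c can be any integer from 34 to 162: 129 values.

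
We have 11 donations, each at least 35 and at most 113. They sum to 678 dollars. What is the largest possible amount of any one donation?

To make one donation as large as possible, make the other 10 as small as possible.
The other 10 contribute at least 10 × 35 = 350, leaving at most 678 − 350 = 328.
But each donation is capped at 113, so the maximum is 113.
Achievable: one at 113 and the other 10 totalling 565, which fits since 10 × 35 ≤ 565 ≤ 10 × 113.

113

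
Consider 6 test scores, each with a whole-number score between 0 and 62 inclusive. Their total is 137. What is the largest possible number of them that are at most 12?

4

Suppose k of them are at most 12. Those contribute at most 12 each and the rest at most 62 each.
So the total is at most 12k + 62(6 − k) = 372 − 50k. This must still be ≥ 137, so k ≤ 4.
k = 4 is achieved by 4 values at 12 and 2 at 62, total 172; lower one of the 62's by 35 (still > 12) to reach 137.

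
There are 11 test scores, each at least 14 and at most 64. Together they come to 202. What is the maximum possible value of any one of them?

62

Maximizing one value means minimizing the remaining 10.
The other 10 contribute at least 10 × 14 = 140, leaving at most 202 − 140 = 62.
Since 62 ≤ 64, this is achievable: one at 62 and 10 at 14.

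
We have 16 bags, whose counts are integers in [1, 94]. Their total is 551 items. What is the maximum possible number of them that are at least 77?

Suppose k of them are at least 77. Those contribute at least 77 each and the other 16 − k at least 1 each.
So the total is at least 77k + 1(16 − k) = 16 + 76k. This must be ≤ 551, giving k ≤ 7.
k = 7 is achieved by 7 values at 77 and 9 at 1, total 548; add 3 to one value (staying below 77) to reach 551.

7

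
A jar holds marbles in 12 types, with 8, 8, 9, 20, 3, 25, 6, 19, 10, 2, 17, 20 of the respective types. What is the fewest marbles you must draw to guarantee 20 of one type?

140

In the worst case you take as many as possible of each type without reaching 20: 8 + 8 + 9 + 19 + 3 + 19 + 6 + 19 + 10 + 2 + 17 + 19 = 139.
The next one must give 20 of some type, so 139 + 1 = 140.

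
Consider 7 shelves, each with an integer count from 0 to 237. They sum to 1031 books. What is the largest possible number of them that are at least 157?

6

Suppose k of them are at least 157. Those contribute at least 157 each and the other 7 − k at least 0 each.
So the total is at least 157k + 0(7 − k) = 0 + 157k. This must be ≤ 1031, giving k ≤ 6.
k = 6 is achieved by 6 values at 157 and 1 at 0, total 942; add 89 to one value (staying below 157) to reach 1031.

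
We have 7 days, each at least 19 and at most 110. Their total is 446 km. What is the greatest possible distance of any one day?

110

Maximizing one value means minimizing the remaining 6.
The other 6 contribute at least 6 × 19 = 114, leaving at most 446 − 114 = 332.
But each day is capped at 110, so the maximum is 110.
Achievable: one at 110 and the other 6 totalling 336, which fits since 6 × 19 ≤ 336 ≤ 6 × 110.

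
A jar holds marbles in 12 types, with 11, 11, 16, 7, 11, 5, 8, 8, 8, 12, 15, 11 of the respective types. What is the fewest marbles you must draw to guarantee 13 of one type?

117

In the worst case you take as many as possible of each type without reaching 13: 11 + 11 + 12 + 7 + 11 + 5 + 8 + 8 + 8 + 12 + 12 + 11 = 116.
The next one must give 13 of some type, so 116 + 1 = 117.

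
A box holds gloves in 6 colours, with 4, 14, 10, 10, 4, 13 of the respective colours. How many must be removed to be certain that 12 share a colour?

51

In the worst case you take as many as possible of each colour without reaching 12: 4 + 11 + 10 + 10 + 4 + 11 = 50.
The next one must give 12 of some colour, so 50 + 1 = 51.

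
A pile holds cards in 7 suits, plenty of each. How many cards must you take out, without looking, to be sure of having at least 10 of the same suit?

In the worst case you draw 9 of each of the 7 suits: 7 × 9 = 63.
One more forces 10 of some suit, so 63 + 1 = 64.

64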